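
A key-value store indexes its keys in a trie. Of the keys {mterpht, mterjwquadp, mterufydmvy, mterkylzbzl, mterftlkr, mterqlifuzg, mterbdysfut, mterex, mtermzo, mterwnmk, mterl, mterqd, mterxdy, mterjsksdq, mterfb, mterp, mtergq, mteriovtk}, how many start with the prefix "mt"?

18

Filter for entries beginning with "mt":
Matches: "mterbdysfut", "mterex", "mterfb", "mterftlkr", "mtergq", "mteriovtk", "mterjsksdq", "mterjwquadp", "mterkylzbzl", "mterl", "mtermzo", "mterp", "mterpht", "mterqd", "mterqlifuzg", "mterufydmvy", "mterwnmk", "mterxdy"
Count: 18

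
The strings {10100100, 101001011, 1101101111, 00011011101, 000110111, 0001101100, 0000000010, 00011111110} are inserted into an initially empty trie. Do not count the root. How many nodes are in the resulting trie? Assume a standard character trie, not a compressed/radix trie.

Trace insertions, counting only characters that open a new branch:
  "10100100" → 8 new (1, 0, 1, 0, 0, 1, 0, 0)
  "101001011" → prefix "1010010" already present; 2 new (1, 1)
  "1101101111" → prefix "1" already present; 9 new (1, 0, 1, 1, 0, 1, 1, 1, 1)
  "00011011101" → 11 new (0, 0, 0, 1, 1, 0, 1, 1, 1, 0, 1)
  "000110111" → prefix "000110111" already present; 0 new (none)
  "0001101100" → prefix "00011011" already present; 2 new (0, 0)
  "0000000010" → prefix "000" already present; 7 new (0, 0, 0, 0, 0, 1, 0)
  "00011111110" → prefix "00011" already present; 6 new (1, 1, 1, 1, 1, 0)
Total nodes = 8 + 2 + 9 + 11 + 0 + 2 + 7 + 6 = 45

45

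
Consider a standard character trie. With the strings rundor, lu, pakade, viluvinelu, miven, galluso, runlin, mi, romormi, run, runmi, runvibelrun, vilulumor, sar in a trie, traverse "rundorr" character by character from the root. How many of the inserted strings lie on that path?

Traverse "rundorr" character by character; count nodes along the way that are marked as word ends.
Prefixes of the query that are stored words: "run", "rundor"
Count: 2

2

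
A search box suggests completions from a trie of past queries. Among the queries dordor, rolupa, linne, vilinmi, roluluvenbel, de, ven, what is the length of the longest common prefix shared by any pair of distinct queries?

Equivalently: take the maximum, over all pairs, of their longest common prefix length.
"roluluvenbel" and "rolupa" agree on "rolu" (4 characters) before diverging; nothing deeper is shared.
Longest shared-prefix length: 4

4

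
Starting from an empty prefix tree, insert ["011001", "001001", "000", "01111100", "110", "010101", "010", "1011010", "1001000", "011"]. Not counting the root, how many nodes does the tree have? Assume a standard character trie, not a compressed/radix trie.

Count nodes per top-level branch (shared prefixes stored once):
  '0'-branch (000, 001001, 010, 010101, 011, 011001, 01111100): 21 nodes
  '1'-branch (1001000, 1011010, 110): 14 nodes
Sum: 35

35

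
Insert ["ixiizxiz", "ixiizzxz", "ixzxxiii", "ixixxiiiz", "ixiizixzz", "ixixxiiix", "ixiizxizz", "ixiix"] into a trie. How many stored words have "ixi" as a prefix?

Filter for entries beginning with "ixi":
Words under "ixi": ixiix, ixiizixzz, ixiizxiz, ixiizxizz, ixiizzxz, ixixxiiix, ixixxiiiz
Count: 7

7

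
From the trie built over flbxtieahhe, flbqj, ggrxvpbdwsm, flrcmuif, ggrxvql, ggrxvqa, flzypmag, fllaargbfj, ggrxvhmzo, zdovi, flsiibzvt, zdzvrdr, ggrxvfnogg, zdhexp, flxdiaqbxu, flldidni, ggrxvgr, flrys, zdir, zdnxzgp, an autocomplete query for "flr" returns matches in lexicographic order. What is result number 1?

flrcmuif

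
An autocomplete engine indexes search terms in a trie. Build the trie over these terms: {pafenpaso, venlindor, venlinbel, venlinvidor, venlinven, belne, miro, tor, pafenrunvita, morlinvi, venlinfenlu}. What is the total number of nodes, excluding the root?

59

For each word, the new-node count is its length minus the longest prefix already in the trie:
  "pafenpaso" → 9 new (p, a, f, e, n, p, a, s, o)
  "venlindor" → 9 new (v, e, n, l, i, n, d, o, r)
  "venlinbel" → prefix "venlin" already present; 3 new (b, e, l)
  "venlinvidor" → prefix "venlin" already present; 5 new (v, i, d, o, r)
  "venlinven" → prefix "venlinv" already present; 2 new (e, n)
  "belne" → 5 new (b, e, l, n, e)
  "miro" → 4 new (m, i, r, o)
  "tor" → 3 new (t, o, r)
  "pafenrunvita" → prefix "pafen" already present; 7 new (r, u, n, v, i, t, a)
  "morlinvi" → prefix "m" already present; 7 new (o, r, l, i, n, v, i)
  "venlinfenlu" → prefix "venlin" already present; 5 new (f, e, n, l, u)
Total nodes = 9 + 9 + 3 + 5 + 2 + 5 + 4 + 3 + 7 + 7 + 5 = 59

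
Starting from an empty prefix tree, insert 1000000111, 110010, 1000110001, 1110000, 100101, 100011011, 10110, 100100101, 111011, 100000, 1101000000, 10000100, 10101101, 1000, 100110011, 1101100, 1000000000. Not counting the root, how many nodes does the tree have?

66

Count nodes per top-level branch (shared prefixes stored once):
  '1'-branch (1000, 100000, 1000000000, 1000000111, 10000100, 1000110001, 100011011, 100100101, 100101, 100110011, 10101101, 10110, 110010, 1101000000, 1101100, 1110000, 111011): 66 nodes
Sum: 66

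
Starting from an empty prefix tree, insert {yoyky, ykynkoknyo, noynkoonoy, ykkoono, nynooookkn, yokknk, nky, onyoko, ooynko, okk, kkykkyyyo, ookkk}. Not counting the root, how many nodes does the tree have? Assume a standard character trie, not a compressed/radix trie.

69

Count nodes per top-level branch (shared prefixes stored once):
  'k'-branch (kkykkyyyo): 9 nodes
  'n'-branch (nky, noynkoonoy, nynooookkn): 21 nodes
  'o'-branch (okk, onyoko, ookkk, ooynko): 16 nodes
  'y'-branch (ykkoono, ykynkoknyo, yokknk, yoyky): 23 nodes
Sum: 69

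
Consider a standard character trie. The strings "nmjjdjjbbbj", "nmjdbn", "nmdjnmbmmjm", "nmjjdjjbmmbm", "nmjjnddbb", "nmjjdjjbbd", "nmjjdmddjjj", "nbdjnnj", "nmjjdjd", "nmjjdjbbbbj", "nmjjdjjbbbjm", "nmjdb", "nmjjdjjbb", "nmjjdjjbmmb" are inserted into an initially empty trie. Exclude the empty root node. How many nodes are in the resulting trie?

For each word, the new-node count is its length minus the longest prefix already in the trie:
  "nmjjdjjbbbj" → 11 new (n, m, j, j, d, j, j, b, b, b, j)
  "nmjdbn" → prefix "nmj" already present; 3 new (d, b, n)
  "nmdjnmbmmjm" → prefix "nm" already present; 9 new (d, j, n, m, b, m, m, j, m)
  "nmjjdjjbmmbm" → prefix "nmjjdjjb" already present; 4 new (m, m, b, m)
  "nmjjnddbb" → prefix "nmjj" already present; 5 new (n, d, d, b, b)
  "nmjjdjjbbd" → prefix "nmjjdjjbb" already present; 1 new (d)
  "nmjjdmddjjj" → prefix "nmjjd" already present; 6 new (m, d, d, j, j, j)
  "nbdjnnj" → prefix "n" already present; 6 new (b, d, j, n, n, j)
  "nmjjdjd" → prefix "nmjjdj" already present; 1 new (d)
  "nmjjdjbbbbj" → prefix "nmjjdj" already present; 5 new (b, b, b, b, j)
  "nmjjdjjbbbjm" → prefix "nmjjdjjbbbj" already present; 1 new (m)
  "nmjdb" → prefix "nmjdb" already present; 0 new (none)
  "nmjjdjjbb" → prefix "nmjjdjjbb" already present; 0 new (none)
  "nmjjdjjbmmb" → prefix "nmjjdjjbmmb" already present; 0 new (none)
Total nodes = 11 + 3 + 9 + 4 + 5 + 1 + 6 + 6 + 1 + 5 + 1 + 0 + 0 + 0 = 52

52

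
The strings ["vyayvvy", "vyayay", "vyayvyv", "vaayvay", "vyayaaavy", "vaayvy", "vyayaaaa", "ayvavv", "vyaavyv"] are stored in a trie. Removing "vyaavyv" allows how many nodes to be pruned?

Walk "vyaavyv" from the leaf back toward the root, removing each node that no remaining word uses.
The suffix "avyv" (4 nodes) is used only by "vyaavyv"; the node for "vya" still has the child "y", so pruning stops there.
Nodes removed: 4

4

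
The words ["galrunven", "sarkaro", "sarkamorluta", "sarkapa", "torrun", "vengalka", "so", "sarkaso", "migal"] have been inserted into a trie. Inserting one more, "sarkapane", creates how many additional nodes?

2

Walking "sarkapane" from the root, the first 7 characters ("sarkapa") follow existing edges; "n" is the first miss.
Each of the 2 remaining characters creates one node.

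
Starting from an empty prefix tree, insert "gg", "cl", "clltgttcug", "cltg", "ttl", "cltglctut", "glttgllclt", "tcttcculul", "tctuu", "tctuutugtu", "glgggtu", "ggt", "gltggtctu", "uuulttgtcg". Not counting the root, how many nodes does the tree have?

Count nodes per top-level branch (shared prefixes stored once):
  'c'-branch (cl, clltgttcug, cltg, cltglctut): 17 nodes
  'g'-branch (gg, ggt, glgggtu, gltggtctu, glttgllclt): 23 nodes
  't'-branch (tcttcculul, tctuu, tctuutugtu, ttl): 19 nodes
  'u'-branch (uuulttgtcg): 10 nodes
Sum: 69

69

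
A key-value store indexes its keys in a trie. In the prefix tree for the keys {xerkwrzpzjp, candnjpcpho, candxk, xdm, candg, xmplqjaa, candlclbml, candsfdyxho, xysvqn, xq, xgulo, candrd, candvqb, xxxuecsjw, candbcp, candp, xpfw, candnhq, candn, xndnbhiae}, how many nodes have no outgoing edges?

Leaves are exactly the stored words that no other stored word extends.
Those words: "candbcp", "candg", "candlclbml", "candnhq", "candnjpcpho", "candp", "candrd", "candsfdyxho", "candvqb", "candxk", "xdm", "xerkwrzpzjp", "xgulo", "xmplqjaa", "xndnbhiae", "xpfw", "xq", "xxxuecsjw", "xysvqn"
Leaf count: 19

19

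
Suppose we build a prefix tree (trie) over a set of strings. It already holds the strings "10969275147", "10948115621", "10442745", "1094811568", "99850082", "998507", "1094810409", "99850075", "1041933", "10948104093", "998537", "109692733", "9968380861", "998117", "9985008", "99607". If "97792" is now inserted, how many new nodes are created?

"9" is already a path in the trie; the remaining "7792" must be added.
Each of the 4 remaining characters creates one node.

4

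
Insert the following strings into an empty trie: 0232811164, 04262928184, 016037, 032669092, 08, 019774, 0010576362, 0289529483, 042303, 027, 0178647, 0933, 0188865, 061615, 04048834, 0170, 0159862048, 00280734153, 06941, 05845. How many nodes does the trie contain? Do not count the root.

Count nodes per top-level branch (shared prefixes stored once):
  '0'-branch (0010576362, 00280734153, 0159862048, 016037, 0170, 0178647, 0188865, 019774, 0232811164, 027, 0289529483, 032669092, 04048834, 042303, 04262928184, 05845, 061615, 06941, 08, 0933): 108 nodes
Sum: 108

108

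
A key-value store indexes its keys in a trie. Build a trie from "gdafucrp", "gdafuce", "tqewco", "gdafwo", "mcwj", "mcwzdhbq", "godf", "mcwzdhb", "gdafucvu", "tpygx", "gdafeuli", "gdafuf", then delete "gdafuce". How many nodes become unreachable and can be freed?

1

A node on "gdafuce"'s path can go only if nothing else ends at it or branches off below it.
The suffix "e" (1 node) is used only by "gdafuce"; the node for "gdafuc" still has the child "r", so pruning stops there.
Nodes removed: 1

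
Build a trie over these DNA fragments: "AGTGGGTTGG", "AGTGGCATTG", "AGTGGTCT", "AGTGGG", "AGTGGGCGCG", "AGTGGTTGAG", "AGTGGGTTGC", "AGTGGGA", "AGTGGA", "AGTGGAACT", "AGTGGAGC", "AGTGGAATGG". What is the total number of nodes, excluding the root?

37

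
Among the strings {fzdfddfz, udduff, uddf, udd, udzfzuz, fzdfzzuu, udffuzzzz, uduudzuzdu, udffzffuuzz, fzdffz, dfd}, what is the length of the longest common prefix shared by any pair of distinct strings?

4

Equivalently: take the maximum, over all pairs, of their longest common prefix length.
e.g. "fzdfddfz" and "fzdffz" share the prefix "fzdf" of length 4; no pair shares a longer one.
Longest shared-prefix length: 4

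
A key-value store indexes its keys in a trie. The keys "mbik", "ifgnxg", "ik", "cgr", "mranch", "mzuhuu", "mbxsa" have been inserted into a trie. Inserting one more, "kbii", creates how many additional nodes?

4

Nothing in the trie begins with "k"; the whole of "kbii" is new.
4 − 0 = 4 new nodes.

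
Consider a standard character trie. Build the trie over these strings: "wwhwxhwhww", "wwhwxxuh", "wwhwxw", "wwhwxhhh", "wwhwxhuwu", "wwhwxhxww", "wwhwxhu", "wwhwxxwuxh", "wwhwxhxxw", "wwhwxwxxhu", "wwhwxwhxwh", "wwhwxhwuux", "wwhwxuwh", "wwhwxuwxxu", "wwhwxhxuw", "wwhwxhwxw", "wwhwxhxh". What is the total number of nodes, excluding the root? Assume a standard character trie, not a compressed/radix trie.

Trace insertions, counting only characters that open a new branch:
  "wwhwxhwhww" → 10 new (w, w, h, w, x, h, w, h, w, w)
  "wwhwxxuh" → prefix "wwhwx" already present; 3 new (x, u, h)
  "wwhwxw" → prefix "wwhwx" already present; 1 new (w)
  "wwhwxhhh" → prefix "wwhwxh" already present; 2 new (h, h)
  "wwhwxhuwu" → prefix "wwhwxh" already present; 3 new (u, w, u)
  "wwhwxhxww" → prefix "wwhwxh" already present; 3 new (x, w, w)
  "wwhwxhu" → prefix "wwhwxhu" already present; 0 new (none)
  "wwhwxxwuxh" → prefix "wwhwxx" already present; 4 new (w, u, x, h)
  "wwhwxhxxw" → prefix "wwhwxhx" already present; 2 new (x, w)
  "wwhwxwxxhu" → prefix "wwhwxw" already present; 4 new (x, x, h, u)
  "wwhwxwhxwh" → prefix "wwhwxw" already present; 4 new (h, x, w, h)
  "wwhwxhwuux" → prefix "wwhwxhw" already present; 3 new (u, u, x)
  "wwhwxuwh" → prefix "wwhwx" already present; 3 new (u, w, h)
  "wwhwxuwxxu" → prefix "wwhwxuw" already present; 3 new (x, x, u)
  "wwhwxhxuw" → prefix "wwhwxhx" already present; 2 new (u, w)
  "wwhwxhwxw" → prefix "wwhwxhw" already present; 2 new (x, w)
  "wwhwxhxh" → prefix "wwhwxhx" already present; 1 new (h)
Total nodes = 10 + 3 + 1 + 2 + 3 + 3 + 0 + 4 + 2 + 4 + 4 + 3 + 3 + 3 + 2 + 2 + 1 = 50

50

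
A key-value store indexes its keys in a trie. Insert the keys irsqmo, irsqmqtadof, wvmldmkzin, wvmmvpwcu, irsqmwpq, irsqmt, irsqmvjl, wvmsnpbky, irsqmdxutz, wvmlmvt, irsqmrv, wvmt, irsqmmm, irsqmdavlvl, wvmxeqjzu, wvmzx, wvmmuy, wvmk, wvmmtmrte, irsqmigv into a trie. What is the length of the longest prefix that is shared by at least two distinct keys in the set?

Look for the deepest trie node that still has at least two words in its subtree.
e.g. "irsqmdavlvl" and "irsqmdxutz" share the prefix "irsqmd" of length 6; no pair shares a longer one.
Longest shared-prefix length: 6

6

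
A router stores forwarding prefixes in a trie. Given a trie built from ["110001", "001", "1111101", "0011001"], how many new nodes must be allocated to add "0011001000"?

"0011001" is already a path in the trie; the remaining "000" must be added.
New nodes needed: |"0011001000"| − 7 = 10 − 7 = 3.

3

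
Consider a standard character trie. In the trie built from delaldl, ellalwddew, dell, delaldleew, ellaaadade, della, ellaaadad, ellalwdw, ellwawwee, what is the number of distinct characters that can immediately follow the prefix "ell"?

The children of the "ell" node are the distinct next characters among strings starting with "ell".
Characters that immediately follow "ell" among the stored strings: {a, w}.
That node has 2 child edges.

2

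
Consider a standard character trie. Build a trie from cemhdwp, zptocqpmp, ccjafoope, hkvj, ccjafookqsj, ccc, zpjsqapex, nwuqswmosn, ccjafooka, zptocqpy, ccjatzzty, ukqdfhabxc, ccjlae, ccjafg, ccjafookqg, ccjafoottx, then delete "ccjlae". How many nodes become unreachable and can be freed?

3

Walk "ccjlae" from the leaf back toward the root, removing each node that no remaining word uses.
The suffix "lae" (3 nodes) is used only by "ccjlae"; the node for "ccj" still has the child "a", so pruning stops there.
Nodes removed: 3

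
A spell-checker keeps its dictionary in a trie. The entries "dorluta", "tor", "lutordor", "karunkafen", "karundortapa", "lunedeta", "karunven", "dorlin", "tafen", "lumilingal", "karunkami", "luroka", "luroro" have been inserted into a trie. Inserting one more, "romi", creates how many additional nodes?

4

"romi" shares no prefix with any stored word, so all 4 characters open new nodes.
4 − 0 = 4 new nodes.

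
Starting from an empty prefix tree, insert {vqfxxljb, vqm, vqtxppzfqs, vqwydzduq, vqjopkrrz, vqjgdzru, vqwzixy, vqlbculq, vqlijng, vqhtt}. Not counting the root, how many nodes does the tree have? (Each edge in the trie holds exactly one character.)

Count nodes per top-level branch (shared prefixes stored once):
  'v'-branch (vqfxxljb, vqhtt, vqjgdzru, vqjopkrrz, vqlbculq, vqlijng, vqm, vqtxppzfqs, vqwydzduq, vqwzixy): 53 nodes
Sum: 53

53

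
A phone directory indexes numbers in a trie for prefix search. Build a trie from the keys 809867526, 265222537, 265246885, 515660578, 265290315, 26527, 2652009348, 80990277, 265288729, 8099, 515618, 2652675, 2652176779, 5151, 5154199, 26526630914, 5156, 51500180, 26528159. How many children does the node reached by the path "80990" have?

1

Walk "80990" from the root, arriving at one node.
Distinct next characters after "80990": 2.
That node has 1 child edge.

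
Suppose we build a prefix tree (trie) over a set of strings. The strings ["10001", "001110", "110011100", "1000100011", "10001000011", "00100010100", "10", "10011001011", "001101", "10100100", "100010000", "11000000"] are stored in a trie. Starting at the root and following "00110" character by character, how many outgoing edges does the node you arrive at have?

Walk "00110" from the root, arriving at one node.
Characters that immediately follow "00110" among the stored strings: {1}.
That node has 1 child edge.

1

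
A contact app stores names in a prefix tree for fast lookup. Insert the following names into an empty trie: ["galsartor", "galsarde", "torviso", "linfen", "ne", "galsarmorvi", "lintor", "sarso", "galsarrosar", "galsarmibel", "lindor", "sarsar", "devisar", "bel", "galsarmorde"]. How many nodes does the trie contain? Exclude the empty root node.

Trace insertions, counting only characters that open a new branch:
  "galsartor" → 9 new (g, a, l, s, a, r, t, o, r)
  "galsarde" → prefix "galsar" already present; 2 new (d, e)
  "torviso" → 7 new (t, o, r, v, i, s, o)
  "linfen" → 6 new (l, i, n, f, e, n)
  "ne" → 2 new (n, e)
  "galsarmorvi" → prefix "galsar" already present; 5 new (m, o, r, v, i)
  "lintor" → prefix "lin" already present; 3 new (t, o, r)
  "sarso" → 5 new (s, a, r, s, o)
  "galsarrosar" → prefix "galsar" already present; 5 new (r, o, s, a, r)
  "galsarmibel" → prefix "galsarm" already present; 4 new (i, b, e, l)
  "lindor" → prefix "lin" already present; 3 new (d, o, r)
  "sarsar" → prefix "sars" already present; 2 new (a, r)
  "devisar" → 7 new (d, e, v, i, s, a, r)
  "bel" → 3 new (b, e, l)
  "galsarmorde" → prefix "galsarmor" already present; 2 new (d, e)
Total nodes = 9 + 2 + 7 + 6 + 2 + 5 + 3 + 5 + 5 + 4 + 3 + 2 + 7 + 3 + 2 = 65

65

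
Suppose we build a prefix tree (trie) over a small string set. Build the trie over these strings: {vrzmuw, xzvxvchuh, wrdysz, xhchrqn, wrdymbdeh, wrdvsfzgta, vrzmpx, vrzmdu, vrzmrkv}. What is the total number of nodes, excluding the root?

46

Trace insertions, counting only characters that open a new branch:
  "vrzmuw" → 6 new (v, r, z, m, u, w)
  "xzvxvchuh" → 9 new (x, z, v, x, v, c, h, u, h)
  "wrdysz" → 6 new (w, r, d, y, s, z)
  "xhchrqn" → prefix "x" already present; 6 new (h, c, h, r, q, n)
  "wrdymbdeh" → prefix "wrdy" already present; 5 new (m, b, d, e, h)
  "wrdvsfzgta" → prefix "wrd" already present; 7 new (v, s, f, z, g, t, a)
  "vrzmpx" → prefix "vrzm" already present; 2 new (p, x)
  "vrzmdu" → prefix "vrzm" already present; 2 new (d, u)
  "vrzmrkv" → prefix "vrzm" already present; 3 new (r, k, v)
Total nodes = 6 + 9 + 6 + 6 + 5 + 7 + 2 + 2 + 3 = 46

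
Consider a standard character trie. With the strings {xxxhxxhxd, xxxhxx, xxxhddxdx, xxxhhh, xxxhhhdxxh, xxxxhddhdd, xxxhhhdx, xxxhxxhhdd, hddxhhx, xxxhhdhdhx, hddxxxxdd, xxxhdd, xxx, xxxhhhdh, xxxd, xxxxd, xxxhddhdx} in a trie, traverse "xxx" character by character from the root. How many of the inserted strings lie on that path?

Check each prefix of "xxx" against the stored set — each match is an end-marker on the path.
Prefixes of the query that are stored words: "xxx"
Count: 1

1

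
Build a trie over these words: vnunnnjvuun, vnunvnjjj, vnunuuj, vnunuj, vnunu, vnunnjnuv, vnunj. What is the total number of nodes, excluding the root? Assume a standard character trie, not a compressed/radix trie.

25

Count nodes per top-level branch (shared prefixes stored once):
  'v'-branch (vnunj, vnunnjnuv, vnunnnjvuun, vnunu, vnunuj, vnunuuj, vnunvnjjj): 25 nodes
Sum: 25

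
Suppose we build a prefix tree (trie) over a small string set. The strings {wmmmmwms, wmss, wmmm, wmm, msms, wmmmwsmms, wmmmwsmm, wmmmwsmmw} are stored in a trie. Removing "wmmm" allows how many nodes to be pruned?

After clearing the end-marker at "wmmm", prune upward until reaching a node still needed by another word.
Every node on "wmmm" is still needed (e.g. by "wmmmmwms"), so nothing is freed.
Nodes removed: 0

0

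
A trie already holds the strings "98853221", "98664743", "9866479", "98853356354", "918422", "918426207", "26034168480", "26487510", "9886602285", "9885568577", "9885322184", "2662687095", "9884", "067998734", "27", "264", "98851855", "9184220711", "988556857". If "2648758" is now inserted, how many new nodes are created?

1

Walking "2648758" from the root, the first 6 characters ("264875") follow existing edges; "8" is the first miss.
So 7 − 6 = 1 new nodes.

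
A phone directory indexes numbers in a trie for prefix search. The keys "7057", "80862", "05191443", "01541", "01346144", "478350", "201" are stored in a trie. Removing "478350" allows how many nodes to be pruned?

After clearing the end-marker at "478350", prune upward until reaching a node still needed by another word.
No other word shares any prefix with "478350", so all 6 of its nodes go.
Nodes removed: 6

6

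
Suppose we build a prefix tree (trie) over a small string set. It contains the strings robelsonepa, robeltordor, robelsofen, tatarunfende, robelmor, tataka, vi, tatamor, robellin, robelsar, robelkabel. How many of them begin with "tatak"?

Traverse to the node for "tatak", then collect every word in that subtree.
Matches: "tataka"
Count: 1

1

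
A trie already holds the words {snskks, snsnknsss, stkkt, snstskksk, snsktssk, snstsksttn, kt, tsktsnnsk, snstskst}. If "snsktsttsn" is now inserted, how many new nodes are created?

"snskts" is already a path in the trie; the remaining "ttsn" must be added.
New nodes needed: |"snsktsttsn"| − 6 = 10 − 6 = 4.

4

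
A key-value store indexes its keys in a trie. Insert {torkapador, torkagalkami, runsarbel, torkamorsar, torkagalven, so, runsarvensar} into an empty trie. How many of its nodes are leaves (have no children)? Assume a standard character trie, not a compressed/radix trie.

7

Leaves are exactly the stored words that no other stored word extends.
Those words: "runsarbel", "runsarvensar", "so", "torkagalkami", "torkagalven", "torkamorsar", "torkapador"
Leaf count: 7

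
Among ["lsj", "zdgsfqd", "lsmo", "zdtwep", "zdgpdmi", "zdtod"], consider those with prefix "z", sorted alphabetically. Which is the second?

zdgsfqd

Filter for "z…" and sort: "zdgpdmi", "zdgsfqd", "zdtod", "zdtwep"
The 2nd is zdgsfqd.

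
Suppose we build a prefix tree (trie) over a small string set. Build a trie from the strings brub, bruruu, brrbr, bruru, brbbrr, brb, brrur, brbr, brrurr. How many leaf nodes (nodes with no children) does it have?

Leaves are exactly the stored words that no other stored word extends.
Those words: "brbbrr", "brbr", "brrbr", "brrurr", "brub", "bruruu"
Leaf count: 6

6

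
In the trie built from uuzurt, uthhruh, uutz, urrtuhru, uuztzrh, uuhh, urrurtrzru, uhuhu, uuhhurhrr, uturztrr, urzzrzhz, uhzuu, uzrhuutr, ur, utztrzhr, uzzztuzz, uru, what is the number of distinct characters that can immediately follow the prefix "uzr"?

The children of the "uzr" node are the distinct next characters among strings starting with "uzr".
Characters that immediately follow "uzr" among the stored strings: {h}.
That node has 1 child edge.

1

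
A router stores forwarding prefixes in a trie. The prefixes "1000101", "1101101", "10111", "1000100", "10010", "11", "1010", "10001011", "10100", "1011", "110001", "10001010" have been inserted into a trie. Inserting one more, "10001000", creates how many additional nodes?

1

The longest prefix of "10001000" already in the trie is "1000100" (length 7).
Each of the 1 remaining characters creates one node.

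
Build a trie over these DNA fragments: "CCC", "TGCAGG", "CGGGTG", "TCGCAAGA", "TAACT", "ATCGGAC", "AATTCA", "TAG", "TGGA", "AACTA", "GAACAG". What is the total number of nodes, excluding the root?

Insert word by word; a character creates a node only if that edge doesn't already exist:
  "CCC" → 3 new (C, C, C)
  "TGCAGG" → 6 new (T, G, C, A, G, G)
  "CGGGTG" → prefix "C" already present; 5 new (G, G, G, T, G)
  "TCGCAAGA" → prefix "T" already present; 7 new (C, G, C, A, A, G, A)
  "TAACT" → prefix "T" already present; 4 new (A, A, C, T)
  "ATCGGAC" → 7 new (A, T, C, G, G, A, C)
  "AATTCA" → prefix "A" already present; 5 new (A, T, T, C, A)
  "TAG" → prefix "TA" already present; 1 new (G)
  "TGGA" → prefix "TG" already present; 2 new (G, A)
  "AACTA" → prefix "AA" already present; 3 new (C, T, A)
  "GAACAG" → 6 new (G, A, A, C, A, G)
Total nodes = 3 + 6 + 5 + 7 + 4 + 7 + 5 + 1 + 2 + 3 + 6 = 49

49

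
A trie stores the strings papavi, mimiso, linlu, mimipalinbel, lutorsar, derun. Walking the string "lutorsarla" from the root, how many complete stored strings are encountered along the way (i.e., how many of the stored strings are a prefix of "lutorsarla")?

Check each prefix of "lutorsarla" against the stored set — each match is an end-marker on the path.
Prefixes of the query that are stored words: "lutorsar"
Count: 1

1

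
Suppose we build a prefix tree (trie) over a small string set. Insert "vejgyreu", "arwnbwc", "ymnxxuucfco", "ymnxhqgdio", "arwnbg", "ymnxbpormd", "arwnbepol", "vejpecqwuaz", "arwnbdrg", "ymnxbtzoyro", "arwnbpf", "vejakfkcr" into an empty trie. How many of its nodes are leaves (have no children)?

A leaf is a node with no children — equivalently, the end of a word that is not a proper prefix of any other stored word.
Those words: "arwnbdrg", "arwnbepol", "arwnbg", "arwnbpf", "arwnbwc", "vejakfkcr", "vejgyreu", "vejpecqwuaz", "ymnxbpormd", "ymnxbtzoyro", "ymnxhqgdio", "ymnxxuucfco"
Leaf count: 12

12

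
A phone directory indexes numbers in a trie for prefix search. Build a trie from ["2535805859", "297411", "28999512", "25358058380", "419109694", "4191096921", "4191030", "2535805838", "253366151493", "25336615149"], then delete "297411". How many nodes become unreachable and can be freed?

5

A node on "297411"'s path can go only if nothing else ends at it or branches off below it.
The suffix "97411" (5 nodes) is used only by "297411"; the node for "2" still has the child "5", so pruning stops there.
Nodes removed: 5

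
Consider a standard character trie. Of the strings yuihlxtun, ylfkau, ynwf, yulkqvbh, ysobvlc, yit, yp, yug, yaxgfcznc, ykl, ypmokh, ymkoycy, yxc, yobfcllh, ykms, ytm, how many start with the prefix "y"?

16

Filter for entries beginning with "y":
Matches: "yaxgfcznc", "yit", "ykl", "ykms", "ylfkau", "ymkoycy", "ynwf", "yobfcllh", "yp", "ypmokh", "ysobvlc", "ytm", "yug", "yuihlxtun", "yulkqvbh", "yxc"
Count: 16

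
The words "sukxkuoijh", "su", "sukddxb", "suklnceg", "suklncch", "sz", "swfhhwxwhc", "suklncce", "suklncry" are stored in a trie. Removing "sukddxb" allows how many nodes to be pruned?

4

Walk "sukddxb" from the leaf back toward the root, removing each node that no remaining word uses.
The suffix "ddxb" (4 nodes) is used only by "sukddxb"; the node for "suk" still has the child "x", so pruning stops there.
Nodes removed: 4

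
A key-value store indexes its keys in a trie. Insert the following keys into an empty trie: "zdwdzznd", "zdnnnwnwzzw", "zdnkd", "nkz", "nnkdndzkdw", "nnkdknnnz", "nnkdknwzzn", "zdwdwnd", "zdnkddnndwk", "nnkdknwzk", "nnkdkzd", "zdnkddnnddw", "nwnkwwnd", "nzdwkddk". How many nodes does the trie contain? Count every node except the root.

68

Trace insertions, counting only characters that open a new branch:
  "zdwdzznd" → 8 new (z, d, w, d, z, z, n, d)
  "zdnnnwnwzzw" → prefix "zd" already present; 9 new (n, n, n, w, n, w, z, z, w)
  "zdnkd" → prefix "zdn" already present; 2 new (k, d)
  "nkz" → 3 new (n, k, z)
  "nnkdndzkdw" → prefix "n" already present; 9 new (n, k, d, n, d, z, k, d, w)
  "nnkdknnnz" → prefix "nnkd" already present; 5 new (k, n, n, n, z)
  "nnkdknwzzn" → prefix "nnkdkn" already present; 4 new (w, z, z, n)
  "zdwdwnd" → prefix "zdwd" already present; 3 new (w, n, d)
  "zdnkddnndwk" → prefix "zdnkd" already present; 6 new (d, n, n, d, w, k)
  "nnkdknwzk" → prefix "nnkdknwz" already present; 1 new (k)
  "nnkdkzd" → prefix "nnkdk" already present; 2 new (z, d)
  "zdnkddnnddw" → prefix "zdnkddnnd" already present; 2 new (d, w)
  "nwnkwwnd" → prefix "n" already present; 7 new (w, n, k, w, w, n, d)
  "nzdwkddk" → prefix "n" already present; 7 new (z, d, w, k, d, d, k)
Total nodes = 8 + 9 + 2 + 3 + 9 + 5 + 4 + 3 + 6 + 1 + 2 + 2 + 7 + 7 = 68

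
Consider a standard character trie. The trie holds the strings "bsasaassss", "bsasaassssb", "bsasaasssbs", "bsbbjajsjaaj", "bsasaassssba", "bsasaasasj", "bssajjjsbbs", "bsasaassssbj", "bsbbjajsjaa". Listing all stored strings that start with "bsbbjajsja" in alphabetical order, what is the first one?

bsbbjajsjaa

Words with prefix "bsbbjajsja", in lexicographic order: "bsbbjajsjaa", "bsbbjajsjaaj"
Position 1: bsbbjajsjaa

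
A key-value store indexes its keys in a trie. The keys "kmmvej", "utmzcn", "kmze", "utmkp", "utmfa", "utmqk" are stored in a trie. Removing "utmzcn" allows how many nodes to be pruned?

A node on "utmzcn"'s path can go only if nothing else ends at it or branches off below it.
The suffix "zcn" (3 nodes) is used only by "utmzcn"; the node for "utm" still has the child "k", so pruning stops there.
Nodes removed: 3

3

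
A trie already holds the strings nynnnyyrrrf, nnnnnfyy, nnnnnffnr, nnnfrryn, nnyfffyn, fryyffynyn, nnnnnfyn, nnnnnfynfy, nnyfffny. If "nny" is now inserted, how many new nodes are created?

0

"nny" is already a full path in the trie; only an end-marker is added.
No new nodes are needed: 0.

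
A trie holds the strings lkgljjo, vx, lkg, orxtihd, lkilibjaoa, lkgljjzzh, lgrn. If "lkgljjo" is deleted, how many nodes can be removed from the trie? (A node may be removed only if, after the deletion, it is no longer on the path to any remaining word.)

1

Walk "lkgljjo" from the leaf back toward the root, removing each node that no remaining word uses.
The suffix "o" (1 node) is used only by "lkgljjo"; the node for "lkgljj" still has the child "z", so pruning stops there.
Nodes removed: 1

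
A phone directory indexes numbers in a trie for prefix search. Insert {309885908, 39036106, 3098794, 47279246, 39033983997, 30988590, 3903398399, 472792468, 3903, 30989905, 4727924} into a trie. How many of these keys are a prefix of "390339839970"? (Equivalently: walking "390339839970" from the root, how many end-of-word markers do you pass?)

3

Check each prefix of "390339839970" against the stored set — each match is an end-marker on the path.
Prefixes of the query that are stored words: "3903", "3903398399", "39033983997"
Count: 3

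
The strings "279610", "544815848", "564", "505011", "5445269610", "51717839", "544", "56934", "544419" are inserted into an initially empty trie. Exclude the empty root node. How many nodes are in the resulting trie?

Trace insertions, counting only characters that open a new branch:
  "279610" → 6 new (2, 7, 9, 6, 1, 0)
  "544815848" → 9 new (5, 4, 4, 8, 1, 5, 8, 4, 8)
  "564" → prefix "5" already present; 2 new (6, 4)
  "505011" → prefix "5" already present; 5 new (0, 5, 0, 1, 1)
  "5445269610" → prefix "544" already present; 7 new (5, 2, 6, 9, 6, 1, 0)
  "51717839" → prefix "5" already present; 7 new (1, 7, 1, 7, 8, 3, 9)
  "544" → prefix "544" already present; 0 new (none)
  "56934" → prefix "56" already present; 3 new (9, 3, 4)
  "544419" → prefix "544" already present; 3 new (4, 1, 9)
Total nodes = 6 + 9 + 2 + 5 + 7 + 7 + 0 + 3 + 3 = 42

42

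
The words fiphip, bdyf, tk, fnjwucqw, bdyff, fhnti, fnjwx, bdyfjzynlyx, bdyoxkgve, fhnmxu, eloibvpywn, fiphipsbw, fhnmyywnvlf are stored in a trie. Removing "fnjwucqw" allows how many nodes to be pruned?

4

A node on "fnjwucqw"'s path can go only if nothing else ends at it or branches off below it.
The suffix "ucqw" (4 nodes) is used only by "fnjwucqw"; the node for "fnjw" still has the child "x", so pruning stops there.
Nodes removed: 4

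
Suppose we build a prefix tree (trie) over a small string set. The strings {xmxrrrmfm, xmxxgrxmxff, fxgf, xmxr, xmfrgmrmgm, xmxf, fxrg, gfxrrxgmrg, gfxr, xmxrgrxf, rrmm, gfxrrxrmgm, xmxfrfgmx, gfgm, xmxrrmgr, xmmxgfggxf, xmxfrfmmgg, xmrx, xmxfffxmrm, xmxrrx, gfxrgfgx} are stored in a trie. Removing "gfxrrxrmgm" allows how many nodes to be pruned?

4

Walk "gfxrrxrmgm" from the leaf back toward the root, removing each node that no remaining word uses.
The suffix "rmgm" (4 nodes) is used only by "gfxrrxrmgm"; the node for "gfxrrx" still has the child "g", so pruning stops there.
Nodes removed: 4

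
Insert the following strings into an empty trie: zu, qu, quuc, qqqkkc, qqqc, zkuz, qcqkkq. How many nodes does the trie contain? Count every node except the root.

20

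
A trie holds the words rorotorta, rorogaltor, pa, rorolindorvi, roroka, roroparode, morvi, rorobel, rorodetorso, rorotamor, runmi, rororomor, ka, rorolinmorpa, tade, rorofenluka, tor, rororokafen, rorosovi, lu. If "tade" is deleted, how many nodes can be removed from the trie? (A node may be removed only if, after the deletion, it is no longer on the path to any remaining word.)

3

Walk "tade" from the leaf back toward the root, removing each node that no remaining word uses.
The suffix "ade" (3 nodes) is used only by "tade"; the node for "t" still has the child "o", so pruning stops there.
Nodes removed: 3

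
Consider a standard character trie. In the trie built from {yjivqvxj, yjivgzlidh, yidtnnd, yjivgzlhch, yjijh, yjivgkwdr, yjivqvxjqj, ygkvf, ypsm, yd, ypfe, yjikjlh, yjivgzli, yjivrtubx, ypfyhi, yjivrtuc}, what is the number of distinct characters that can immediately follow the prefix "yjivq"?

Walk "yjivq" from the root, arriving at one node.
Distinct next characters after "yjivq": v.
That node has 1 child edge.

1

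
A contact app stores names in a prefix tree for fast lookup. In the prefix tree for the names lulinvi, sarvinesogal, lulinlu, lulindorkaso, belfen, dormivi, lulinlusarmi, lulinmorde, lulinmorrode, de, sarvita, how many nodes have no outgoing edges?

10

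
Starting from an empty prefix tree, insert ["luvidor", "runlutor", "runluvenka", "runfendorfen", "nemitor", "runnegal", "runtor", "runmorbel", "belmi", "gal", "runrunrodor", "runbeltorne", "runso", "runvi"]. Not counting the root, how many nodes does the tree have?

Trace insertions, counting only characters that open a new branch:
  "luvidor" → 7 new (l, u, v, i, d, o, r)
  "runlutor" → 8 new (r, u, n, l, u, t, o, r)
  "runluvenka" → prefix "runlu" already present; 5 new (v, e, n, k, a)
  "runfendorfen" → prefix "run" already present; 9 new (f, e, n, d, o, r, f, e, n)
  "nemitor" → 7 new (n, e, m, i, t, o, r)
  "runnegal" → prefix "run" already present; 5 new (n, e, g, a, l)
  "runtor" → prefix "run" already present; 3 new (t, o, r)
  "runmorbel" → prefix "run" already present; 6 new (m, o, r, b, e, l)
  "belmi" → 5 new (b, e, l, m, i)
  "gal" → 3 new (g, a, l)
  "runrunrodor" → prefix "run" already present; 8 new (r, u, n, r, o, d, o, r)
  "runbeltorne" → prefix "run" already present; 8 new (b, e, l, t, o, r, n, e)
  "runso" → prefix "run" already present; 2 new (s, o)
  "runvi" → prefix "run" already present; 2 new (v, i)
Total nodes = 7 + 8 + 5 + 9 + 7 + 5 + 3 + 6 + 5 + 3 + 8 + 8 + 2 + 2 = 78

78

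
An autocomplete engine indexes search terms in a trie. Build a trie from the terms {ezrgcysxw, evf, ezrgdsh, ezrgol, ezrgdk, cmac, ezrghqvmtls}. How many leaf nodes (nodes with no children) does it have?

A leaf is a node with no children — equivalently, the end of a word that is not a proper prefix of any other stored word.
Those words: "cmac", "evf", "ezrgcysxw", "ezrgdk", "ezrgdsh", "ezrghqvmtls", "ezrgol"
Leaf count: 7

7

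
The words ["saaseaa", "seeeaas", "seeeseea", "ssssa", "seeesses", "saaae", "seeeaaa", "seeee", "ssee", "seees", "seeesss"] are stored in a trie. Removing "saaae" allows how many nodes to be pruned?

After clearing the end-marker at "saaae", prune upward until reaching a node still needed by another word.
The suffix "ae" (2 nodes) is used only by "saaae"; the node for "saa" still has the child "s", so pruning stops there.
Nodes removed: 2

2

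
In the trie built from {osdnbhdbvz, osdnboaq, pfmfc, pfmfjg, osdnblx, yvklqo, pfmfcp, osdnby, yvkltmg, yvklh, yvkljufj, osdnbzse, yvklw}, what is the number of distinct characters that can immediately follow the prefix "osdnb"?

The children of the "osdnb" node are the distinct next characters among strings starting with "osdnb".
Characters that immediately follow "osdnb" among the stored strings: {h, l, o, y, z}.
That node has 5 child edges.

5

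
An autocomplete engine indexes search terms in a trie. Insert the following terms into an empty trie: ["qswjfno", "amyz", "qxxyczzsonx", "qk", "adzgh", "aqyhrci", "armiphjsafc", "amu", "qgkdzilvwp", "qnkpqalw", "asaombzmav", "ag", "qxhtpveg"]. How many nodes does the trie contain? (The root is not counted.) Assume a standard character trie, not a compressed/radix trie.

Trace insertions, counting only characters that open a new branch:
  "qswjfno" → 7 new (q, s, w, j, f, n, o)
  "amyz" → 4 new (a, m, y, z)
  "qxxyczzsonx" → prefix "q" already present; 10 new (x, x, y, c, z, z, s, o, n, x)
  "qk" → prefix "q" already present; 1 new (k)
  "adzgh" → prefix "a" already present; 4 new (d, z, g, h)
  "aqyhrci" → prefix "a" already present; 6 new (q, y, h, r, c, i)
  "armiphjsafc" → prefix "a" already present; 10 new (r, m, i, p, h, j, s, a, f, c)
  "amu" → prefix "am" already present; 1 new (u)
  "qgkdzilvwp" → prefix "q" already present; 9 new (g, k, d, z, i, l, v, w, p)
  "qnkpqalw" → prefix "q" already present; 7 new (n, k, p, q, a, l, w)
  "asaombzmav" → prefix "a" already present; 9 new (s, a, o, m, b, z, m, a, v)
  "ag" → prefix "a" already present; 1 new (g)
  "qxhtpveg" → prefix "qx" already present; 6 new (h, t, p, v, e, g)
Total nodes = 7 + 4 + 10 + 1 + 4 + 6 + 10 + 1 + 9 + 7 + 9 + 1 + 6 = 75

75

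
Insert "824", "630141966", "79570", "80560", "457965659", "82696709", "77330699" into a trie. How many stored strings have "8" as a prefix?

3

Filter for entries beginning with "8":
Words under "8": 80560, 824, 82696709
Count: 3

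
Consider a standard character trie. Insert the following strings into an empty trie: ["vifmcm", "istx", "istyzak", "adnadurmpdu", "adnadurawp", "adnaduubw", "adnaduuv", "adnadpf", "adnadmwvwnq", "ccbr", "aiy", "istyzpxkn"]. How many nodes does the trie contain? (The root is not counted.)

50

For each word, the new-node count is its length minus the longest prefix already in the trie:
  "vifmcm" → 6 new (v, i, f, m, c, m)
  "istx" → 4 new (i, s, t, x)
  "istyzak" → prefix "ist" already present; 4 new (y, z, a, k)
  "adnadurmpdu" → 11 new (a, d, n, a, d, u, r, m, p, d, u)
  "adnadurawp" → prefix "adnadur" already present; 3 new (a, w, p)
  "adnaduubw" → prefix "adnadu" already present; 3 new (u, b, w)
  "adnaduuv" → prefix "adnaduu" already present; 1 new (v)
  "adnadpf" → prefix "adnad" already present; 2 new (p, f)
  "adnadmwvwnq" → prefix "adnad" already present; 6 new (m, w, v, w, n, q)
  "ccbr" → 4 new (c, c, b, r)
  "aiy" → prefix "a" already present; 2 new (i, y)
  "istyzpxkn" → prefix "istyz" already present; 4 new (p, x, k, n)
Total nodes = 6 + 4 + 4 + 11 + 3 + 3 + 1 + 2 + 6 + 4 + 2 + 4 = 50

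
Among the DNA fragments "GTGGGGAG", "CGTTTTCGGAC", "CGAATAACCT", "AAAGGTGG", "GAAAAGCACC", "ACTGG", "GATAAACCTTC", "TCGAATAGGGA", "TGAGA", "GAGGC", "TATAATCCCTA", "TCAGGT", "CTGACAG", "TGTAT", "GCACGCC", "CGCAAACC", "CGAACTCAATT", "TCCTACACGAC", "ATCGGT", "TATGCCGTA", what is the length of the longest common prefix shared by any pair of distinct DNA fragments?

4

Equivalently: take the maximum, over all pairs, of their longest common prefix length.
"CGAACTCAATT" and "CGAATAACCT" agree on "CGAA" (4 characters) before diverging; nothing deeper is shared.
Longest shared-prefix length: 4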